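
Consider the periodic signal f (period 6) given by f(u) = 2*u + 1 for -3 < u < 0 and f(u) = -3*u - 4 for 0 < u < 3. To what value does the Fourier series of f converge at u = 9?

-9

u = 9 differs from u = 3 by 1 full period(s), and the series is 6-periodic.
At u = 3 the one-sided limits are f(3^-) = -13 and f(3^+) = -5.
By Dirichlet's theorem the series converges to their average, [(-13) + (-5)]/2 = -9.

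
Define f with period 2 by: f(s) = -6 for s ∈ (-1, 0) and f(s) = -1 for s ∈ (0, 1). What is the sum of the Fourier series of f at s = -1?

-7/2

At s = -1 the one-sided limits are f(-1^-) = -1 and f(-1^+) = -6.
By Dirichlet's theorem the series converges to their average, [(-1) + (-6)]/2 = -7/2.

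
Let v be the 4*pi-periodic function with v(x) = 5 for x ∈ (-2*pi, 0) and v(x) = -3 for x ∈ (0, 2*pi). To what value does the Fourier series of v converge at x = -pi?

5

v is continuous at x = -pi with value 5, so the series converges to 5 there.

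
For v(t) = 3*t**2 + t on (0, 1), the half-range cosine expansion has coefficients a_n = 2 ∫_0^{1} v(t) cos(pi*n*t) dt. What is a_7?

-16/(49*pi**2)

a_7 = 2 ∫_0^{1} (3*t**2 + t) cos(7*pi*t) dt.
Integrating by parts twice (tabular method), an antiderivative of (3*t**2 + t) cos(7*pi*t) is 3*t**2*sin(7*pi*t)/(7*pi) + t*sin(7*pi*t)/(7*pi) + 6*t*cos(7*pi*t)/(49*pi**2) - 6*sin(7*pi*t)/(343*pi**3) + cos(7*pi*t)/(49*pi**2); evaluating from 0 to 1: ∫_{0}^{1} (3*t**2 + t) cos(7*pi*t) dt = (-1/(7*pi**2)) - (1/(49*pi**2)) = -8/(49*pi**2).
Hence a_7 = 2·(-8/(49*pi**2)) = -16/(49*pi**2).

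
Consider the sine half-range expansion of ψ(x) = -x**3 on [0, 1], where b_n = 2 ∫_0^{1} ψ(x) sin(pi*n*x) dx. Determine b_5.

2*(6 - 25*pi**2)/(125*pi**3)

b_5 = 2 ∫_0^{1} (-x**3) sin(5*pi*x) dx.
Integrating by parts three times (tabular method), an antiderivative of (-x**3) sin(5*pi*x) is x**3*cos(5*pi*x)/(5*pi) - 3*x**2*sin(5*pi*x)/(25*pi**2) - 6*x*cos(5*pi*x)/(125*pi**3) + 6*sin(5*pi*x)/(625*pi**4); evaluating from 0 to 1: ∫_{0}^{1} (-x**3) sin(5*pi*x) dx = ((6 - 25*pi**2)/(125*pi**3)) - (0) = (6 - 25*pi**2)/(125*pi**3).
Hence b_5 = 2·((6 - 25*pi**2)/(125*pi**3)) = 2*(6 - 25*pi**2)/(125*pi**3).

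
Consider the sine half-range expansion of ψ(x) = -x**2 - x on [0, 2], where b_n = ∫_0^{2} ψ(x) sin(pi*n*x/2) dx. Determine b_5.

b_5 = ∫_0^{2} (-x**2 - x) sin(5*pi*x/2) dx.
Integrating by parts twice (tabular method), an antiderivative of (-x**2 - x) sin(5*pi*x/2) is 2*x**2*cos(5*pi*x/2)/(5*pi) - 8*x*sin(5*pi*x/2)/(25*pi**2) + 2*x*cos(5*pi*x/2)/(5*pi) - 4*sin(5*pi*x/2)/(25*pi**2) - 16*cos(5*pi*x/2)/(125*pi**3); evaluating from 0 to 2: ∫_{0}^{2} (-x**2 - x) sin(5*pi*x/2) dx = (4*(4 - 75*pi**2)/(125*pi**3)) - (-16/(125*pi**3)) = 4*(8 - 75*pi**2)/(125*pi**3).
Hence b_5 = 4*(8 - 75*pi**2)/(125*pi**3).

4*(8 - 75*pi**2)/(125*pi**3)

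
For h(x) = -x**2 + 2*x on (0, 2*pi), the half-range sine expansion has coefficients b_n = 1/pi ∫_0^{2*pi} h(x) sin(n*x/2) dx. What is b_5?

b_5 = 1/pi ∫_0^{2*pi} (-x**2 + 2*x) sin(5*x/2) dx.
Integrating by parts twice (tabular method), an antiderivative of (-x**2 + 2*x) sin(5*x/2) is 2*x**2*cos(5*x/2)/5 - 8*x*sin(5*x/2)/25 - 4*x*cos(5*x/2)/5 + 8*sin(5*x/2)/25 - 16*cos(5*x/2)/125; evaluating from 0 to 2*pi: ∫_{0}^{2*pi} (-x**2 + 2*x) sin(5*x/2) dx = (-8*pi**2/5 + 16/125 + 8*pi/5) - (-16/125) = -8*pi**2/5 + 32/125 + 8*pi/5.
Hence b_5 = (1/pi)·(-8*pi**2/5 + 32/125 + 8*pi/5) = 8*(-25*pi**2 + 4 + 25*pi)/(125*pi).

8*(-25*pi**2 + 4 + 25*pi)/(125*pi)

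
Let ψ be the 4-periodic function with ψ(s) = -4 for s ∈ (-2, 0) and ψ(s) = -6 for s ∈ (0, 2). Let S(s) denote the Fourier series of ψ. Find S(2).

At s = 2 the one-sided limits are ψ(2^-) = -6 and ψ(2^+) = -4.
By Dirichlet's theorem the series converges to their average, [(-6) + (-4)]/2 = -5.

-5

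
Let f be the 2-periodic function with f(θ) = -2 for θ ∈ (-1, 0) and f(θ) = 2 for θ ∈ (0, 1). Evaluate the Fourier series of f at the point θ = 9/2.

2

θ = 9/2 differs from θ = 1/2 by 2 full period(s), and the series is 2-periodic.
f is continuous at θ = 1/2 with value 2, so the series converges to 2 there.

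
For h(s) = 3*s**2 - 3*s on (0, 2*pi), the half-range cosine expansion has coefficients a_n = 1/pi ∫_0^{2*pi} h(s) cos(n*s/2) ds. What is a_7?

24*(1 - 2*pi)/(49*pi)

a_7 = 1/pi ∫_0^{2*pi} (3*s**2 - 3*s) cos(7*s/2) ds.
Integrating by parts twice (tabular method), an antiderivative of (3*s**2 - 3*s) cos(7*s/2) is 6*s**2*sin(7*s/2)/7 - 6*s*sin(7*s/2)/7 + 24*s*cos(7*s/2)/49 - 48*sin(7*s/2)/343 - 12*cos(7*s/2)/49; evaluating from 0 to 2*pi: ∫_{0}^{2*pi} (3*s**2 - 3*s) cos(7*s/2) ds = (12/49 - 48*pi/49) - (-12/49) = 24/49 - 48*pi/49.
Hence a_7 = (1/pi)·(24/49 - 48*pi/49) = 24*(1 - 2*pi)/(49*pi).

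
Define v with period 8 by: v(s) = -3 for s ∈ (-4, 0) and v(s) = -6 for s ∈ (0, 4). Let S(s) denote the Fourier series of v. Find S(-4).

-9/2

At s = -4 the one-sided limits are v(-4^-) = -6 and v(-4^+) = -3.
By Dirichlet's theorem the series converges to their average, [(-6) + (-3)]/2 = -9/2.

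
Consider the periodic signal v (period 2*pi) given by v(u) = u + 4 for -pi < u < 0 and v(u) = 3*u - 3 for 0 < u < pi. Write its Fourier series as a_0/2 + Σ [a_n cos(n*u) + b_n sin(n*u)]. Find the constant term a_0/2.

a_0 = 1/pi ∫_{-pi}^{pi} v(u) du = 1/pi · (pi*(1 + pi)) = 1 + pi.
So the constant term a_0/2 = 1/2 + pi/2.

1/2 + pi/2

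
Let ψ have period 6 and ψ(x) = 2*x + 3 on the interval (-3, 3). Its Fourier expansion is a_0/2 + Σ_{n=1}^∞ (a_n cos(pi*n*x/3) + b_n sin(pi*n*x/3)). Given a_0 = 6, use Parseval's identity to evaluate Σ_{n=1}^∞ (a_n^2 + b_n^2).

Parseval: a_0^2/2 + Σ_{n≥1} (a_n^2+b_n^2) = 1/3 ∫_{-3}^{3} ψ(x)^2 dx = 42.
Subtract a_0^2/2 = 18: Σ (a_n^2+b_n^2) = 24.

24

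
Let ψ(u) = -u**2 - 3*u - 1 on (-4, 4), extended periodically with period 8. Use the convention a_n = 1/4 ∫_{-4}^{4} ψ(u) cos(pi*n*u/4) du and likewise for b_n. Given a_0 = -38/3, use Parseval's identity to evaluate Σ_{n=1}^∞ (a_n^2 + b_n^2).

6368/45

Parseval: a_0^2/2 + Σ_{n≥1} (a_n^2+b_n^2) = 1/4 ∫_{-4}^{4} ψ(u)^2 du = 3326/15.
Subtract a_0^2/2 = 722/9: Σ (a_n^2+b_n^2) = 6368/45.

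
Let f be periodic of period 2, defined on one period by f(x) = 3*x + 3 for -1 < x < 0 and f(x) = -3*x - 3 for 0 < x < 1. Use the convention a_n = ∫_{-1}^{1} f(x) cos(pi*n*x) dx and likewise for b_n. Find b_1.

b_1 = ∫_{-1}^{1} f(x) sin(pi*x) dx.
Split the integral at the breakpoints.
Integrating by parts (boundary term plus one more integral), an antiderivative of (3*x + 3) sin(pi*x) is -3*x*cos(pi*x)/pi + 3*sin(pi*x)/pi**2 - 3*cos(pi*x)/pi; evaluating from -1 to 0: ∫_{-1}^{0} (3*x + 3) sin(pi*x) dx = (-3/pi) - (0) = -3/pi.
Integrating by parts (boundary term plus one more integral), an antiderivative of (-3*x - 3) sin(pi*x) is 3*x*cos(pi*x)/pi - 3*sin(pi*x)/pi**2 + 3*cos(pi*x)/pi; evaluating from 0 to 1: ∫_{0}^{1} (-3*x - 3) sin(pi*x) dx = (-6/pi) - (3/pi) = -9/pi.
Summing the pieces gives b_1 = -12/pi.

-12/pi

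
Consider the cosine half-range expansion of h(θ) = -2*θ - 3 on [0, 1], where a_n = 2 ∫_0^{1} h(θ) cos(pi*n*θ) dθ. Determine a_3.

a_3 = 2 ∫_0^{1} (-2*θ - 3) cos(3*pi*θ) dθ.
Integrating by parts (boundary term plus one more integral), an antiderivative of (-2*θ - 3) cos(3*pi*θ) is -2*θ*sin(3*pi*θ)/(3*pi) - sin(3*pi*θ)/pi - 2*cos(3*pi*θ)/(9*pi**2); evaluating from 0 to 1: ∫_{0}^{1} (-2*θ - 3) cos(3*pi*θ) dθ = (2/(9*pi**2)) - (-2/(9*pi**2)) = 4/(9*pi**2).
Hence a_3 = 2·(4/(9*pi**2)) = 8/(9*pi**2).

8/(9*pi**2)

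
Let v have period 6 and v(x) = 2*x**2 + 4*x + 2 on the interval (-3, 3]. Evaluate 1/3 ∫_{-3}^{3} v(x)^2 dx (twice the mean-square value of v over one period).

1408/5

1/3 ∫_{-3}^{3} v(x)^2 dx = 1/3 · (4224/5) = 1408/5.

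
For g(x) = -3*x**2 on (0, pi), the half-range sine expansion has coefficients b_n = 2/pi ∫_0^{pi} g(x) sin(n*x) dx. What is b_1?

-6*pi + 24/pi

b_1 = 2/pi ∫_0^{pi} (-3*x**2) sin(x) dx.
Integrating by parts twice (tabular method), an antiderivative of (-3*x**2) sin(x) is 3*x**2*cos(x) - 6*x*sin(x) - 6*cos(x); evaluating from 0 to pi: ∫_{0}^{pi} (-3*x**2) sin(x) dx = (6 - 3*pi**2) - (-6) = 12 - 3*pi**2.
Hence b_1 = (2/pi)·(12 - 3*pi**2) = -6*pi + 24/pi.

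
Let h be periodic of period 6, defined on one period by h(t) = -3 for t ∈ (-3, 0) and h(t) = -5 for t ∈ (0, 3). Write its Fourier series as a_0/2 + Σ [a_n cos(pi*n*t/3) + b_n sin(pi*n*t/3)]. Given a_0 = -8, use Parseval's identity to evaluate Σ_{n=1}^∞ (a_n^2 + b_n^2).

Parseval: a_0^2/2 + Σ_{n≥1} (a_n^2+b_n^2) = 1/3 ∫_{-3}^{3} h(t)^2 dt = 34.
Subtract a_0^2/2 = 32: Σ (a_n^2+b_n^2) = 2.

2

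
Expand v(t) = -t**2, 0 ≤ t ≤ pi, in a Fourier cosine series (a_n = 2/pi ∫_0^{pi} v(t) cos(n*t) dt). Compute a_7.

a_7 = 2/pi ∫_0^{pi} (-t**2) cos(7*t) dt.
Integrating by parts twice (tabular method), an antiderivative of (-t**2) cos(7*t) is -t**2*sin(7*t)/7 - 2*t*cos(7*t)/49 + 2*sin(7*t)/343; evaluating from 0 to pi: ∫_{0}^{pi} (-t**2) cos(7*t) dt = (2*pi/49) - (0) = 2*pi/49.
Hence a_7 = (2/pi)·(2*pi/49) = 4/49.

4/49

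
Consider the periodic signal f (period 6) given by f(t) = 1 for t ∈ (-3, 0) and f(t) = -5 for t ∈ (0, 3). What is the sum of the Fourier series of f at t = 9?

t = 9 differs from t = 3 by 1 full period(s), and the series is 6-periodic.
At t = 3 the one-sided limits are f(3^-) = -5 and f(3^+) = 1.
By Dirichlet's theorem the series converges to their average, [(-5) + (1)]/2 = -2.

-2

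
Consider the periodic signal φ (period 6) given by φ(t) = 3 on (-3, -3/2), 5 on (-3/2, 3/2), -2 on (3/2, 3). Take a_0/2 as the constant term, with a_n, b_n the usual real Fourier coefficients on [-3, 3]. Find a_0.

a_0 = 1/3 ∫_{-3}^{3} φ(t) dt = 1/3 · (33/2) = 11/2.

11/2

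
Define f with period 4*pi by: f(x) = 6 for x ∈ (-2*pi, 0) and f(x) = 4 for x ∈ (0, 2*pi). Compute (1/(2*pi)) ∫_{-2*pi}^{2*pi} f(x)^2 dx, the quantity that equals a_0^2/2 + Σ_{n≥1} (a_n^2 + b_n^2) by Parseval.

52

(1/(2*pi)) ∫_{-2*pi}^{2*pi} f(x)^2 dx = (1/(2*pi)) · (104*pi) = 52.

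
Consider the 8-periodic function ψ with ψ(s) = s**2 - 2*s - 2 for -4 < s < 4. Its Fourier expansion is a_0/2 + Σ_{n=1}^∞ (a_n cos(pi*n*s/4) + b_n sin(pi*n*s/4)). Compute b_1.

b_1 = 1/4 ∫_{-4}^{4} ψ(s) sin(pi*s/4) ds.
Integrating by parts twice (tabular method), an antiderivative of (s**2 - 2*s - 2) sin(pi*s/4) is -4*s**2*cos(pi*s/4)/pi + 32*s*sin(pi*s/4)/pi**2 + 8*s*cos(pi*s/4)/pi - 32*sin(pi*s/4)/pi**2 + 8*cos(pi*s/4)/pi + 128*cos(pi*s/4)/pi**3; evaluating from -4 to 4: ∫_{-4}^{4} (s**2 - 2*s - 2) sin(pi*s/4) ds = (-128/pi**3 + 24/pi) - (-128/pi**3 + 88/pi) = -64/pi.
Hence b_1 = (1/4)·(-64/pi) = -16/pi.

-16/pi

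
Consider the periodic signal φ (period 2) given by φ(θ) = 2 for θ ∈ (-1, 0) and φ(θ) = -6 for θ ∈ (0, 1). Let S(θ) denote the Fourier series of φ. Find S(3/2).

θ = 3/2 differs from θ = -1/2 by 1 full period(s), and the series is 2-periodic.
φ is continuous at θ = -1/2 with value 2, so the series converges to 2 there.

2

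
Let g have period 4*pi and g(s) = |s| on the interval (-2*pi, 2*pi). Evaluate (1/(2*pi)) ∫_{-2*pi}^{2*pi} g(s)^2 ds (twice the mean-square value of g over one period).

8*pi**2/3

(1/(2*pi)) ∫_{-2*pi}^{2*pi} g(s)^2 ds = (1/(2*pi)) · (16*pi**3/3) = 8*pi**2/3.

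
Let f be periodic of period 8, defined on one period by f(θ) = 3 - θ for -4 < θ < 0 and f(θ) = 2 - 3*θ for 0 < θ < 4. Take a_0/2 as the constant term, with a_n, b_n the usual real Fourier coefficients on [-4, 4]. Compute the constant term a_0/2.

a_0 = 1/4 ∫_{-4}^{4} f(θ) dθ = 1/4 · (4) = 1.
So the constant term a_0/2 = 1/2.

1/2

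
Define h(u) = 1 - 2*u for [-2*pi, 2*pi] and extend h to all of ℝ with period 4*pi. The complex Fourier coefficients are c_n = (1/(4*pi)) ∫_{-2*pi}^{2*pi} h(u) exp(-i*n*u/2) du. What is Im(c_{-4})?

1

Since h is real-valued, Im(c_{-4}) = -(1/(4*pi)) ∫_{-2*pi}^{2*pi} h(u) sin(-2*u) du = b_{4}/2.
Integrating by parts (boundary term plus one more integral), an antiderivative of (1 - 2*u) sin(-2*u) is -u*cos(2*u) + sin(2*u)/2 + cos(2*u)/2; evaluating from -2*pi to 2*pi: ∫_{-2*pi}^{2*pi} (1 - 2*u) sin(-2*u) du = (1/2 - 2*pi) - (1/2 + 2*pi) = -4*pi.
Hence Im(c_{-4}) = (-1/(4*pi))·(-4*pi) = 1.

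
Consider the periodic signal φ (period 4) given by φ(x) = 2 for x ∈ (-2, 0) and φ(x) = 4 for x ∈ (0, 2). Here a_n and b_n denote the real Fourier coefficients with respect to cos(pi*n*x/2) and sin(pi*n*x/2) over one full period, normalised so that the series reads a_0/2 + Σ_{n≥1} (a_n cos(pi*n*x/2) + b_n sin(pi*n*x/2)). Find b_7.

b_7 = 1/2 ∫_{-2}^{2} φ(x) sin(7*pi*x/2) dx.
Split the integral at the breakpoints.
Directly, an antiderivative of (2) sin(7*pi*x/2) is -4*cos(7*pi*x/2)/(7*pi); evaluating from -2 to 0: ∫_{-2}^{0} (2) sin(7*pi*x/2) dx = (-4/(7*pi)) - (4/(7*pi)) = -8/(7*pi).
Directly, an antiderivative of (4) sin(7*pi*x/2) is -8*cos(7*pi*x/2)/(7*pi); evaluating from 0 to 2: ∫_{0}^{2} (4) sin(7*pi*x/2) dx = (8/(7*pi)) - (-8/(7*pi)) = 16/(7*pi).
Summing the pieces and multiplying by (1/2) gives b_7 = 4/(7*pi).

4/(7*pi)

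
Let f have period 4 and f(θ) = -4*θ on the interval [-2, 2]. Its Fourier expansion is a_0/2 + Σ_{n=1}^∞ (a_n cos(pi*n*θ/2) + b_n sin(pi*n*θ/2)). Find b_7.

-16/(7*pi)

b_7 = 1/2 ∫_{-2}^{2} f(θ) sin(7*pi*θ/2) dθ.
f is odd and sin(7*pi*θ/2) is odd, so the integrand is even and b_7 = ∫_0^{2} f(θ) sin(7*pi*θ/2) dθ.
Integrating by parts (boundary term plus one more integral), an antiderivative of (-4*θ) sin(7*pi*θ/2) is 8*θ*cos(7*pi*θ/2)/(7*pi) - 16*sin(7*pi*θ/2)/(49*pi**2); evaluating from 0 to 2: ∫_{0}^{2} (-4*θ) sin(7*pi*θ/2) dθ = (-16/(7*pi)) - (0) = -16/(7*pi).
Hence b_7 = -16/(7*pi).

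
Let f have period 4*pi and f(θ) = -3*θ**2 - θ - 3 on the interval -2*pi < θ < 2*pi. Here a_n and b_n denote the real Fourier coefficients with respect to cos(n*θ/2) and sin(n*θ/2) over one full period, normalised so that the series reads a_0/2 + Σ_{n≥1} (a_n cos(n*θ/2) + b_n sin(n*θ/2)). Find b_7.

-4/7

b_7 = (1/(2*pi)) ∫_{-2*pi}^{2*pi} f(θ) sin(7*θ/2) dθ.
Integrating by parts twice (tabular method), an antiderivative of (-3*θ**2 - θ - 3) sin(7*θ/2) is 6*θ**2*cos(7*θ/2)/7 - 24*θ*sin(7*θ/2)/49 + 2*θ*cos(7*θ/2)/7 - 4*sin(7*θ/2)/49 + 246*cos(7*θ/2)/343; evaluating from -2*pi to 2*pi: ∫_{-2*pi}^{2*pi} (-3*θ**2 - θ - 3) sin(7*θ/2) dθ = (-24*pi**2/7 - 4*pi/7 - 246/343) - (-24*pi**2/7 - 246/343 + 4*pi/7) = -8*pi/7.
Hence b_7 = (1/(2*pi))·(-8*pi/7) = -4/7.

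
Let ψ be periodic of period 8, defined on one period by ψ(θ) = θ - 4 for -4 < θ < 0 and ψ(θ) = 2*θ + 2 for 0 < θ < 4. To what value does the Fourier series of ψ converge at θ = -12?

1

θ = -12 differs from θ = 4 by -2 full period(s), and the series is 8-periodic.
At θ = 4 the one-sided limits are ψ(4^-) = 10 and ψ(4^+) = -8.
By Dirichlet's theorem the series converges to their average, [(10) + (-8)]/2 = 1.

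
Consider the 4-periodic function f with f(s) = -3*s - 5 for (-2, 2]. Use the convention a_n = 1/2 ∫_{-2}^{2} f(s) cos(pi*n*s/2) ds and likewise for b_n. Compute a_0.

-10

a_0 = 1/2 ∫_{-2}^{2} f(s) ds = 1/2 · (-20) = -10.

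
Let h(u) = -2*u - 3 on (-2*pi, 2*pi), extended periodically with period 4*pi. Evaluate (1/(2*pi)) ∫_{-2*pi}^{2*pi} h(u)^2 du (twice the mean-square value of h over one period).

(1/(2*pi)) ∫_{-2*pi}^{2*pi} h(u)^2 du = (1/(2*pi)) · (36*pi + 64*pi**3/3) = 18 + 32*pi**2/3.

18 + 32*pi**2/3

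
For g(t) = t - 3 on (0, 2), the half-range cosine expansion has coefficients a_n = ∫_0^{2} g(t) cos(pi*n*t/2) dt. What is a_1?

a_1 = ∫_0^{2} (t - 3) cos(pi*t/2) dt.
Integrating by parts (boundary term plus one more integral), an antiderivative of (t - 3) cos(pi*t/2) is 2*t*sin(pi*t/2)/pi - 6*sin(pi*t/2)/pi + 4*cos(pi*t/2)/pi**2; evaluating from 0 to 2: ∫_{0}^{2} (t - 3) cos(pi*t/2) dt = (-4/pi**2) - (4/pi**2) = -8/pi**2.
Hence a_1 = -8/pi**2.

-8/pi**2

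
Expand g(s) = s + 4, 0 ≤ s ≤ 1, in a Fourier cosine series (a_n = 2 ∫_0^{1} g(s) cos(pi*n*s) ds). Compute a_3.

-4/(9*pi**2)

a_3 = 2 ∫_0^{1} (s + 4) cos(3*pi*s) ds.
Integrating by parts (boundary term plus one more integral), an antiderivative of (s + 4) cos(3*pi*s) is s*sin(3*pi*s)/(3*pi) + 4*sin(3*pi*s)/(3*pi) + cos(3*pi*s)/(9*pi**2); evaluating from 0 to 1: ∫_{0}^{1} (s + 4) cos(3*pi*s) ds = (-1/(9*pi**2)) - (1/(9*pi**2)) = -2/(9*pi**2).
Hence a_3 = 2·(-2/(9*pi**2)) = -4/(9*pi**2).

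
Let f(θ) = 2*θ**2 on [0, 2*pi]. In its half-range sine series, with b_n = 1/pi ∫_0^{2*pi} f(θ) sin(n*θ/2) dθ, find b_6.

-8*pi/3

b_6 = 1/pi ∫_0^{2*pi} (2*θ**2) sin(3*θ) dθ.
Integrating by parts twice (tabular method), an antiderivative of (2*θ**2) sin(3*θ) is -2*θ**2*cos(3*θ)/3 + 4*θ*sin(3*θ)/9 + 4*cos(3*θ)/27; evaluating from 0 to 2*pi: ∫_{0}^{2*pi} (2*θ**2) sin(3*θ) dθ = (4/27 - 8*pi**2/3) - (4/27) = -8*pi**2/3.
Hence b_6 = (1/pi)·(-8*pi**2/3) = -8*pi/3.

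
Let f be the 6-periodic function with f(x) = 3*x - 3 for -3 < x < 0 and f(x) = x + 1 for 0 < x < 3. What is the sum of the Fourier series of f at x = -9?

x = -9 differs from x = -3 by -1 full period(s), and the series is 6-periodic.
At x = -3 the one-sided limits are f(-3^-) = 4 and f(-3^+) = -12.
By Dirichlet's theorem the series converges to their average, [(4) + (-12)]/2 = -4.

-4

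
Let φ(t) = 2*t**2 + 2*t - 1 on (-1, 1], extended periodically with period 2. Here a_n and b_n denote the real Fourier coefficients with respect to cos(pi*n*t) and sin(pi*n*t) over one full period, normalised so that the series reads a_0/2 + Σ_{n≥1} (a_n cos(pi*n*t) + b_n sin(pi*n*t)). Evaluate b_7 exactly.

4/(7*pi)

b_7 = ∫_{-1}^{1} φ(t) sin(7*pi*t) dt.
Integrating by parts twice (tabular method), an antiderivative of (2*t**2 + 2*t - 1) sin(7*pi*t) is -2*t**2*cos(7*pi*t)/(7*pi) + 4*t*sin(7*pi*t)/(49*pi**2) - 2*t*cos(7*pi*t)/(7*pi) + 2*sin(7*pi*t)/(49*pi**2) + 4*cos(7*pi*t)/(343*pi**3) + cos(7*pi*t)/(7*pi); evaluating from -1 to 1: ∫_{-1}^{1} (2*t**2 + 2*t - 1) sin(7*pi*t) dt = ((-4 + 147*pi**2)/(343*pi**3)) - ((-49*pi**2 - 4)/(343*pi**3)) = 4/(7*pi).
Hence b_7 = 4/(7*pi).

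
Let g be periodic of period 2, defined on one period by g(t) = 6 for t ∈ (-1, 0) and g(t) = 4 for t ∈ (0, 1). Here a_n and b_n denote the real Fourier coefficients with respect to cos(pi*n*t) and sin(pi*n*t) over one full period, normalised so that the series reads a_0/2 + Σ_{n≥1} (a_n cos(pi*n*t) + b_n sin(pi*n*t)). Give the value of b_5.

b_5 = ∫_{-1}^{1} g(t) sin(5*pi*t) dt.
Split the integral at the breakpoints.
Directly, an antiderivative of (6) sin(5*pi*t) is -6*cos(5*pi*t)/(5*pi); evaluating from -1 to 0: ∫_{-1}^{0} (6) sin(5*pi*t) dt = (-6/(5*pi)) - (6/(5*pi)) = -12/(5*pi).
Directly, an antiderivative of (4) sin(5*pi*t) is -4*cos(5*pi*t)/(5*pi); evaluating from 0 to 1: ∫_{0}^{1} (4) sin(5*pi*t) dt = (4/(5*pi)) - (-4/(5*pi)) = 8/(5*pi).
Summing the pieces gives b_5 = -4/(5*pi).

-4/(5*pi)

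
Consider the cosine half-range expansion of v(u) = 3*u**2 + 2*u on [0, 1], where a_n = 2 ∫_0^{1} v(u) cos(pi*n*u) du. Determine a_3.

a_3 = 2 ∫_0^{1} (3*u**2 + 2*u) cos(3*pi*u) du.
Integrating by parts twice (tabular method), an antiderivative of (3*u**2 + 2*u) cos(3*pi*u) is u**2*sin(3*pi*u)/pi + 2*u*sin(3*pi*u)/(3*pi) + 2*u*cos(3*pi*u)/(3*pi**2) - 2*sin(3*pi*u)/(9*pi**3) + 2*cos(3*pi*u)/(9*pi**2); evaluating from 0 to 1: ∫_{0}^{1} (3*u**2 + 2*u) cos(3*pi*u) du = (-8/(9*pi**2)) - (2/(9*pi**2)) = -10/(9*pi**2).
Hence a_3 = 2·(-10/(9*pi**2)) = -20/(9*pi**2).

-20/(9*pi**2)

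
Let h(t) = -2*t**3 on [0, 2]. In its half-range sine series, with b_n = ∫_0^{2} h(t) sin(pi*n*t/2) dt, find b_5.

b_5 = ∫_0^{2} (-2*t**3) sin(5*pi*t/2) dt.
Integrating by parts three times (tabular method), an antiderivative of (-2*t**3) sin(5*pi*t/2) is 4*t**3*cos(5*pi*t/2)/(5*pi) - 24*t**2*sin(5*pi*t/2)/(25*pi**2) - 96*t*cos(5*pi*t/2)/(125*pi**3) + 192*sin(5*pi*t/2)/(625*pi**4); evaluating from 0 to 2: ∫_{0}^{2} (-2*t**3) sin(5*pi*t/2) dt = (32*(6 - 25*pi**2)/(125*pi**3)) - (0) = 32*(6 - 25*pi**2)/(125*pi**3).
Hence b_5 = 32*(6 - 25*pi**2)/(125*pi**3).

32*(6 - 25*pi**2)/(125*pi**3)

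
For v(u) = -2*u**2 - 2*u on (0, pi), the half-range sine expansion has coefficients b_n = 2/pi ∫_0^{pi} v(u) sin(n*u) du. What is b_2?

2 + 2*pi

b_2 = 2/pi ∫_0^{pi} (-2*u**2 - 2*u) sin(2*u) du.
Integrating by parts twice (tabular method), an antiderivative of (-2*u**2 - 2*u) sin(2*u) is u**2*cos(2*u) - u*sin(2*u) + u*cos(2*u) - sin(2*u)/2 - cos(2*u)/2; evaluating from 0 to pi: ∫_{0}^{pi} (-2*u**2 - 2*u) sin(2*u) du = (-1/2 + pi + pi**2) - (-1/2) = pi*(1 + pi).
Hence b_2 = (2/pi)·(pi*(1 + pi)) = 2 + 2*pi.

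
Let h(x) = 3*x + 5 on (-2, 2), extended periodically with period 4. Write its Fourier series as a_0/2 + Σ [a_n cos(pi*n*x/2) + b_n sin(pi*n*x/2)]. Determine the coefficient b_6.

-2/pi

b_6 = 1/2 ∫_{-2}^{2} h(x) sin(3*pi*x) dx.
Integrating by parts (boundary term plus one more integral), an antiderivative of (3*x + 5) sin(3*pi*x) is -x*cos(3*pi*x)/pi + sin(3*pi*x)/(3*pi**2) - 5*cos(3*pi*x)/(3*pi); evaluating from -2 to 2: ∫_{-2}^{2} (3*x + 5) sin(3*pi*x) dx = (-11/(3*pi)) - (1/(3*pi)) = -4/pi.
Hence b_6 = (1/2)·(-4/pi) = -2/pi.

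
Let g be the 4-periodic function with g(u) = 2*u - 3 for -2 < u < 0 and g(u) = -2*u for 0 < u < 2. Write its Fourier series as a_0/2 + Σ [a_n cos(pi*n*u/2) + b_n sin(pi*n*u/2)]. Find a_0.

-7

a_0 = 1/2 ∫_{-2}^{2} g(u) du = 1/2 · (-14) = -7.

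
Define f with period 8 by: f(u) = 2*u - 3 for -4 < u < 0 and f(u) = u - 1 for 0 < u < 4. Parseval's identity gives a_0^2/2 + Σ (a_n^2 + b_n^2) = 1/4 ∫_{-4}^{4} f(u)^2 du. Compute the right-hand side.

1/4 ∫_{-4}^{4} f(u)^2 du = 1/4 · (680/3) = 170/3.

170/3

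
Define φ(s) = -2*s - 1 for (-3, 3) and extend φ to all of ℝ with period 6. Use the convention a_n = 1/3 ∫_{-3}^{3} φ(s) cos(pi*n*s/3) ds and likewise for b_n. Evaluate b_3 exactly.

-4/pi

b_3 = 1/3 ∫_{-3}^{3} φ(s) sin(pi*s) ds.
Integrating by parts (boundary term plus one more integral), an antiderivative of (-2*s - 1) sin(pi*s) is 2*s*cos(pi*s)/pi - 2*sin(pi*s)/pi**2 + cos(pi*s)/pi; evaluating from -3 to 3: ∫_{-3}^{3} (-2*s - 1) sin(pi*s) ds = (-7/pi) - (5/pi) = -12/pi.
Hence b_3 = (1/3)·(-12/pi) = -4/pi.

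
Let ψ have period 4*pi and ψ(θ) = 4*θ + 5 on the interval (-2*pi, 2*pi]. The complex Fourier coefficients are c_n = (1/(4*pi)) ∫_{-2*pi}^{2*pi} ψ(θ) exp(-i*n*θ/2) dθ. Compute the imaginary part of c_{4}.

Since ψ is real-valued, Im(c_{4}) = -(1/(4*pi)) ∫_{-2*pi}^{2*pi} ψ(θ) sin(2*θ) dθ = -b_{4}/2.
Integrating by parts (boundary term plus one more integral), an antiderivative of (4*θ + 5) sin(2*θ) is -2*θ*cos(2*θ) + sin(2*θ) - 5*cos(2*θ)/2; evaluating from -2*pi to 2*pi: ∫_{-2*pi}^{2*pi} (4*θ + 5) sin(2*θ) dθ = (-4*pi - 5/2) - (-5/2 + 4*pi) = -8*pi.
Hence Im(c_{4}) = (-1/(4*pi))·(-8*pi) = 2.

2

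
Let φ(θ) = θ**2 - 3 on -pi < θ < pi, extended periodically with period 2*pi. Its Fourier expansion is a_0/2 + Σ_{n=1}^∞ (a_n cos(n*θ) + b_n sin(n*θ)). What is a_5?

-4/25

a_5 = 1/pi ∫_{-pi}^{pi} φ(θ) cos(5*θ) dθ.
φ is even and cos(5*θ) is even, so the integrand is even and a_5 = 2/pi ∫_0^{pi} φ(θ) cos(5*θ) dθ.
Integrating by parts twice (tabular method), an antiderivative of (θ**2 - 3) cos(5*θ) is θ**2*sin(5*θ)/5 + 2*θ*cos(5*θ)/25 - 77*sin(5*θ)/125; evaluating from 0 to pi: ∫_{0}^{pi} (θ**2 - 3) cos(5*θ) dθ = (-2*pi/25) - (0) = -2*pi/25.
Hence a_5 = (2/pi)·(-2*pi/25) = -4/25.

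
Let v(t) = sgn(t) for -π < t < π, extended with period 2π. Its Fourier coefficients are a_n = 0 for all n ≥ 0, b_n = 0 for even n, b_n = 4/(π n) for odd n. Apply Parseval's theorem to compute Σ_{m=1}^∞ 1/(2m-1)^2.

Parseval: Σ b_n^2 = (1/π) ∫_{-π}^{π} v(t)^2 dt = 2.
Only odd n contribute, with b_n^2 = 16/(π^2 n^2), so Σ_{m≥1} 1/(2m-1)^2 = π^2·(2)/16 = pi**2/8.

pi**2/8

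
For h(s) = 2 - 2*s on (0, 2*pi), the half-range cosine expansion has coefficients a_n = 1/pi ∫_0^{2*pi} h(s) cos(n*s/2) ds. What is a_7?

16/(49*pi)

a_7 = 1/pi ∫_0^{2*pi} (2 - 2*s) cos(7*s/2) ds.
Integrating by parts (boundary term plus one more integral), an antiderivative of (2 - 2*s) cos(7*s/2) is -4*s*sin(7*s/2)/7 + 4*sin(7*s/2)/7 - 8*cos(7*s/2)/49; evaluating from 0 to 2*pi: ∫_{0}^{2*pi} (2 - 2*s) cos(7*s/2) ds = (8/49) - (-8/49) = 16/49.
Hence a_7 = (1/pi)·(16/49) = 16/(49*pi).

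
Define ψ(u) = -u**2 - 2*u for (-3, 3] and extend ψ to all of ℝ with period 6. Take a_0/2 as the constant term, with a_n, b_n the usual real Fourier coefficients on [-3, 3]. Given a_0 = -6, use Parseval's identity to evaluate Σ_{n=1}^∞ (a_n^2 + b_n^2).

Parseval: a_0^2/2 + Σ_{n≥1} (a_n^2+b_n^2) = 1/3 ∫_{-3}^{3} ψ(u)^2 du = 282/5.
Subtract a_0^2/2 = 18: Σ (a_n^2+b_n^2) = 192/5.

192/5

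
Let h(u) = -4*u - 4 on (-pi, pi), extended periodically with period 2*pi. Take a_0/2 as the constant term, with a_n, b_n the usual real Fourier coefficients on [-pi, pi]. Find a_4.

a_4 = 1/pi ∫_{-pi}^{pi} h(u) cos(4*u) du.
Integrating by parts (boundary term plus one more integral), an antiderivative of (-4*u - 4) cos(4*u) is -u*sin(4*u) - sin(4*u) - cos(4*u)/4; evaluating from -pi to pi: ∫_{-pi}^{pi} (-4*u - 4) cos(4*u) du = (-1/4) - (-1/4) = 0.
Hence a_4 = (1/pi)·(0) = 0.

0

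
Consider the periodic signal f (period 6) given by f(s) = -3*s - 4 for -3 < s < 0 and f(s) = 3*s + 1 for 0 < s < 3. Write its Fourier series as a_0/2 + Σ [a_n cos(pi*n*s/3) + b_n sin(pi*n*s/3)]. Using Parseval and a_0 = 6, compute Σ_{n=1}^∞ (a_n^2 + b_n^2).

Parseval: a_0^2/2 + Σ_{n≥1} (a_n^2+b_n^2) = 1/3 ∫_{-3}^{3} f(s)^2 ds = 44.
Subtract a_0^2/2 = 18: Σ (a_n^2+b_n^2) = 26.

26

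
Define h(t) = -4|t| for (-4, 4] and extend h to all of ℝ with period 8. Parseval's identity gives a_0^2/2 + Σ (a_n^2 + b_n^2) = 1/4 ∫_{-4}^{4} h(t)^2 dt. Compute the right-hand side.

1/4 ∫_{-4}^{4} h(t)^2 dt = 1/4 · (2048/3) = 512/3.

512/3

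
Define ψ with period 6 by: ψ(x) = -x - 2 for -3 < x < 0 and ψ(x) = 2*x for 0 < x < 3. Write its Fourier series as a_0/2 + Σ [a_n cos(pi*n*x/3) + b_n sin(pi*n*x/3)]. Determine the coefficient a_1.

-18/pi**2

a_1 = 1/3 ∫_{-3}^{3} ψ(x) cos(pi*x/3) dx.
Split the integral at the breakpoints.
Integrating by parts (boundary term plus one more integral), an antiderivative of (-x - 2) cos(pi*x/3) is -3*x*sin(pi*x/3)/pi - 6*sin(pi*x/3)/pi - 9*cos(pi*x/3)/pi**2; evaluating from -3 to 0: ∫_{-3}^{0} (-x - 2) cos(pi*x/3) dx = (-9/pi**2) - (9/pi**2) = -18/pi**2.
Integrating by parts (boundary term plus one more integral), an antiderivative of (2*x) cos(pi*x/3) is 6*x*sin(pi*x/3)/pi + 18*cos(pi*x/3)/pi**2; evaluating from 0 to 3: ∫_{0}^{3} (2*x) cos(pi*x/3) dx = (-18/pi**2) - (18/pi**2) = -36/pi**2.
Summing the pieces and multiplying by (1/3) gives a_1 = -18/pi**2.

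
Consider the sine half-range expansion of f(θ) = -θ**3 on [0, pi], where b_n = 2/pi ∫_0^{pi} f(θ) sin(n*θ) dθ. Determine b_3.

4/9 - 2*pi**2/3

b_3 = 2/pi ∫_0^{pi} (-θ**3) sin(3*θ) dθ.
Integrating by parts three times (tabular method), an antiderivative of (-θ**3) sin(3*θ) is θ**3*cos(3*θ)/3 - θ**2*sin(3*θ)/3 - 2*θ*cos(3*θ)/9 + 2*sin(3*θ)/27; evaluating from 0 to pi: ∫_{0}^{pi} (-θ**3) sin(3*θ) dθ = (pi*(2 - 3*pi**2)/9) - (0) = pi*(2 - 3*pi**2)/9.
Hence b_3 = (2/pi)·(pi*(2 - 3*pi**2)/9) = 4/9 - 2*pi**2/3.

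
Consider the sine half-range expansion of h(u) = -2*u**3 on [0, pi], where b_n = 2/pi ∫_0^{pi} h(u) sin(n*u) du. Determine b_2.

-3 + 2*pi**2

b_2 = 2/pi ∫_0^{pi} (-2*u**3) sin(2*u) du.
Integrating by parts three times (tabular method), an antiderivative of (-2*u**3) sin(2*u) is u**3*cos(2*u) - 3*u**2*sin(2*u)/2 - 3*u*cos(2*u)/2 + 3*sin(2*u)/4; evaluating from 0 to pi: ∫_{0}^{pi} (-2*u**3) sin(2*u) du = (pi*(-3/2 + pi**2)) - (0) = pi*(-3/2 + pi**2).
Hence b_2 = (2/pi)·(pi*(-3/2 + pi**2)) = -3 + 2*pi**2.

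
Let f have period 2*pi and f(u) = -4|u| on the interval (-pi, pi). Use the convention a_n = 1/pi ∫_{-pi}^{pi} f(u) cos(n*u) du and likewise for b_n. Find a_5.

16/(25*pi)

a_5 = 1/pi ∫_{-pi}^{pi} f(u) cos(5*u) du.
f is even and cos(5*u) is even, so the integrand is even and a_5 = 2/pi ∫_0^{pi} f(u) cos(5*u) du.
Integrating by parts (boundary term plus one more integral), an antiderivative of (-4*u) cos(5*u) is -4*u*sin(5*u)/5 - 4*cos(5*u)/25; evaluating from 0 to pi: ∫_{0}^{pi} (-4*u) cos(5*u) du = (4/25) - (-4/25) = 8/25.
Hence a_5 = (2/pi)·(8/25) = 16/(25*pi).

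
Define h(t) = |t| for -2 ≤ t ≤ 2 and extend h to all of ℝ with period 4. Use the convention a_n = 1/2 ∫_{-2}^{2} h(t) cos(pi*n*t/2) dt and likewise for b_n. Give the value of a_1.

-8/pi**2

a_1 = 1/2 ∫_{-2}^{2} h(t) cos(pi*t/2) dt.
h is even and cos(pi*t/2) is even, so the integrand is even and a_1 = ∫_0^{2} h(t) cos(pi*t/2) dt.
Integrating by parts (boundary term plus one more integral), an antiderivative of (t) cos(pi*t/2) is 2*t*sin(pi*t/2)/pi + 4*cos(pi*t/2)/pi**2; evaluating from 0 to 2: ∫_{0}^{2} (t) cos(pi*t/2) dt = (-4/pi**2) - (4/pi**2) = -8/pi**2.
Hence a_1 = -8/pi**2.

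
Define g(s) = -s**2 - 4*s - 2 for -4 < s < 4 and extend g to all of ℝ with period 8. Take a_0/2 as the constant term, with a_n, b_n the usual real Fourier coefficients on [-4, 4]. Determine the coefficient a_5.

64/(25*pi**2)

a_5 = 1/4 ∫_{-4}^{4} g(s) cos(5*pi*s/4) ds.
Integrating by parts twice (tabular method), an antiderivative of (-s**2 - 4*s - 2) cos(5*pi*s/4) is -4*s**2*sin(5*pi*s/4)/(5*pi) - 16*s*sin(5*pi*s/4)/(5*pi) - 32*s*cos(5*pi*s/4)/(25*pi**2) - 8*sin(5*pi*s/4)/(5*pi) + 128*sin(5*pi*s/4)/(125*pi**3) - 64*cos(5*pi*s/4)/(25*pi**2); evaluating from -4 to 4: ∫_{-4}^{4} (-s**2 - 4*s - 2) cos(5*pi*s/4) ds = (192/(25*pi**2)) - (-64/(25*pi**2)) = 256/(25*pi**2).
Hence a_5 = (1/4)·(256/(25*pi**2)) = 64/(25*pi**2).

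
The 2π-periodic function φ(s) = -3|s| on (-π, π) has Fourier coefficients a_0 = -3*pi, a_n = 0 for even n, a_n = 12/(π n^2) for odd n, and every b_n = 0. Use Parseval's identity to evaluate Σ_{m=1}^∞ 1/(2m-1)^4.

Parseval: a_0^2/2 + Σ a_n^2 = (1/π) ∫_{-π}^{π} φ(s)^2 ds = 6*pi**2.
Subtract a_0^2/2 = 9*pi**2/2: Σ a_n^2 = 3*pi**2/2.
Only odd n contribute, with a_n^2 = 144/(π^2 n^4), so Σ_{m≥1} 1/(2m-1)^4 = π^2·(3*pi**2/2)/144 = pi**4/96.

pi**4/96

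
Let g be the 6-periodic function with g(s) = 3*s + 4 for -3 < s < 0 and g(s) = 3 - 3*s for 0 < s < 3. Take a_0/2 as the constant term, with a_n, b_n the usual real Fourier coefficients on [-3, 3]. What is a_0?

-2

a_0 = 1/3 ∫_{-3}^{3} g(s) ds = 1/3 · (-6) = -2.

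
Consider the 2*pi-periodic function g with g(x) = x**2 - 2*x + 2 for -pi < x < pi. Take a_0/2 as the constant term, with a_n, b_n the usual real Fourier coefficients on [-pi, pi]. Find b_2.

2

b_2 = 1/pi ∫_{-pi}^{pi} g(x) sin(2*x) dx.
Integrating by parts twice (tabular method), an antiderivative of (x**2 - 2*x + 2) sin(2*x) is -x**2*cos(2*x)/2 + x*sin(2*x)/2 + x*cos(2*x) - sin(2*x)/2 - 3*cos(2*x)/4; evaluating from -pi to pi: ∫_{-pi}^{pi} (x**2 - 2*x + 2) sin(2*x) dx = (-pi**2/2 - 3/4 + pi) - (-pi**2/2 - pi - 3/4) = 2*pi.
Hence b_2 = (1/pi)·(2*pi) = 2.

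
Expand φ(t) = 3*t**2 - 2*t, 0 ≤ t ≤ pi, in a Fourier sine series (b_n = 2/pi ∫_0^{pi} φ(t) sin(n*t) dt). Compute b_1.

b_1 = 2/pi ∫_0^{pi} (3*t**2 - 2*t) sin(t) dt.
Integrating by parts twice (tabular method), an antiderivative of (3*t**2 - 2*t) sin(t) is -3*t**2*cos(t) + 6*t*sin(t) + 2*t*cos(t) - 2*sin(t) + 6*cos(t); evaluating from 0 to pi: ∫_{0}^{pi} (3*t**2 - 2*t) sin(t) dt = (-2*pi - 6 + 3*pi**2) - (6) = -12 - 2*pi + 3*pi**2.
Hence b_1 = (2/pi)·(-12 - 2*pi + 3*pi**2) = -24/pi - 4 + 6*pi.

-24/pi - 4 + 6*pi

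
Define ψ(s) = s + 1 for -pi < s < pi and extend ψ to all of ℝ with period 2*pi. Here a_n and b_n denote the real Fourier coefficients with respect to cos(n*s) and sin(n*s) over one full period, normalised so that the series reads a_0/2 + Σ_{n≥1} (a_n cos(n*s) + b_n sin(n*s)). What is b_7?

b_7 = 1/pi ∫_{-pi}^{pi} ψ(s) sin(7*s) ds.
Integrating by parts (boundary term plus one more integral), an antiderivative of (s + 1) sin(7*s) is -s*cos(7*s)/7 + sin(7*s)/49 - cos(7*s)/7; evaluating from -pi to pi: ∫_{-pi}^{pi} (s + 1) sin(7*s) ds = (1/7 + pi/7) - (1/7 - pi/7) = 2*pi/7.
Hence b_7 = (1/pi)·(2*pi/7) = 2/7.

2/7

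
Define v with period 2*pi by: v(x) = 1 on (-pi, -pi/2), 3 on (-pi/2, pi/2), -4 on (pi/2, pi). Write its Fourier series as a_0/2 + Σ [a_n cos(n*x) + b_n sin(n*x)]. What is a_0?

3/2

a_0 = 1/pi ∫_{-pi}^{pi} v(x) dx = 1/pi · (3*pi/2) = 3/2.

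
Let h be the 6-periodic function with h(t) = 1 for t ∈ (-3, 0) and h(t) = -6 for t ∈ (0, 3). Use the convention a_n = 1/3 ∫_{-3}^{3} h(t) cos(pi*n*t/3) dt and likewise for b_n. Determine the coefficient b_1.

b_1 = 1/3 ∫_{-3}^{3} h(t) sin(pi*t/3) dt.
Split the integral at the breakpoints.
Directly, an antiderivative of (1) sin(pi*t/3) is -3*cos(pi*t/3)/pi; evaluating from -3 to 0: ∫_{-3}^{0} (1) sin(pi*t/3) dt = (-3/pi) - (3/pi) = -6/pi.
Directly, an antiderivative of (-6) sin(pi*t/3) is 18*cos(pi*t/3)/pi; evaluating from 0 to 3: ∫_{0}^{3} (-6) sin(pi*t/3) dt = (-18/pi) - (18/pi) = -36/pi.
Summing the pieces and multiplying by (1/3) gives b_1 = -14/pi.

-14/pi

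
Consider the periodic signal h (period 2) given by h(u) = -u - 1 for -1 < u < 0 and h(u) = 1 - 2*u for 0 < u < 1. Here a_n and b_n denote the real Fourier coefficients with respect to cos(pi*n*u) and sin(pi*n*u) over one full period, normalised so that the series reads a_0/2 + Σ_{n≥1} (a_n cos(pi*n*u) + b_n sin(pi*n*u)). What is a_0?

a_0 = ∫_{-1}^{1} h(u) du = -1/2.

-1/2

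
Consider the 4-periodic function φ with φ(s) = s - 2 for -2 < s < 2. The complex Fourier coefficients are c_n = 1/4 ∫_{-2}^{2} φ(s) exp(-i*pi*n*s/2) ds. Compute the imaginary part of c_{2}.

Since φ is real-valued, Im(c_{2}) = -1/4 ∫_{-2}^{2} φ(s) sin(pi*s) ds = -b_{2}/2.
Integrating by parts (boundary term plus one more integral), an antiderivative of (s - 2) sin(pi*s) is -s*cos(pi*s)/pi + sin(pi*s)/pi**2 + 2*cos(pi*s)/pi; evaluating from -2 to 2: ∫_{-2}^{2} (s - 2) sin(pi*s) ds = (0) - (4/pi) = -4/pi.
Hence Im(c_{2}) = (-1/4)·(-4/pi) = 1/pi.

1/pi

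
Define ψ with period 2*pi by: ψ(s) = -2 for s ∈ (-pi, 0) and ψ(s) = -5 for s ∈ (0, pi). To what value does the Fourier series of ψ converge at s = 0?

At s = 0 the one-sided limits are ψ(0^-) = -2 and ψ(0^+) = -5.
By Dirichlet's theorem the series converges to their average, [(-2) + (-5)]/2 = -7/2.

-7/2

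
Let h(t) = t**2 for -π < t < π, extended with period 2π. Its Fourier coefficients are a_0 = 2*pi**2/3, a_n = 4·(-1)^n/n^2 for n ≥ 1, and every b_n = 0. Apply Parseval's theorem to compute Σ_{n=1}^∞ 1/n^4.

pi**4/90

Parseval: a_0^2/2 + Σ a_n^2 = (1/π) ∫_{-π}^{π} h(t)^2 dt = 2*pi**4/5.
Subtract a_0^2/2 = 2*pi**4/9: Σ a_n^2 = 8*pi**4/45.
Since a_n^2 = 16/n^4, Σ 1/n^4 = pi**4/90.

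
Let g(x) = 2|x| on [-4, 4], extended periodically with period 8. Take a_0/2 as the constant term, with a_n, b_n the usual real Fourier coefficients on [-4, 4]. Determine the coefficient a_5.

a_5 = 1/4 ∫_{-4}^{4} g(x) cos(5*pi*x/4) dx.
g is even and cos(5*pi*x/4) is even, so the integrand is even and a_5 = 1/2 ∫_0^{4} g(x) cos(5*pi*x/4) dx.
Integrating by parts (boundary term plus one more integral), an antiderivative of (2*x) cos(5*pi*x/4) is 8*x*sin(5*pi*x/4)/(5*pi) + 32*cos(5*pi*x/4)/(25*pi**2); evaluating from 0 to 4: ∫_{0}^{4} (2*x) cos(5*pi*x/4) dx = (-32/(25*pi**2)) - (32/(25*pi**2)) = -64/(25*pi**2).
Hence a_5 = (1/2)·(-64/(25*pi**2)) = -32/(25*pi**2).

-32/(25*pi**2)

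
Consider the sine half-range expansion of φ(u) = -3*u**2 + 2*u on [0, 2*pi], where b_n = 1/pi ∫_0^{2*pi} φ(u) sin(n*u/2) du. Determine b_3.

b_3 = 1/pi ∫_0^{2*pi} (-3*u**2 + 2*u) sin(3*u/2) du.
Integrating by parts twice (tabular method), an antiderivative of (-3*u**2 + 2*u) sin(3*u/2) is 2*u**2*cos(3*u/2) - 8*u*sin(3*u/2)/3 - 4*u*cos(3*u/2)/3 + 8*sin(3*u/2)/9 - 16*cos(3*u/2)/9; evaluating from 0 to 2*pi: ∫_{0}^{2*pi} (-3*u**2 + 2*u) sin(3*u/2) du = (-8*pi**2 + 16/9 + 8*pi/3) - (-16/9) = -8*pi**2 + 32/9 + 8*pi/3.
Hence b_3 = (1/pi)·(-8*pi**2 + 32/9 + 8*pi/3) = -8*pi + 32/(9*pi) + 8/3.

-8*pi + 32/(9*pi) + 8/3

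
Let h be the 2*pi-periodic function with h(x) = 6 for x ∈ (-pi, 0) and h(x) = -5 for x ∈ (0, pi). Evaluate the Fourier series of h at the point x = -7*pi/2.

x = -7*pi/2 differs from x = pi/2 by -2 full period(s), and the series is 2*pi-periodic.
h is continuous at x = pi/2 with value -5, so the series converges to -5 there.

-5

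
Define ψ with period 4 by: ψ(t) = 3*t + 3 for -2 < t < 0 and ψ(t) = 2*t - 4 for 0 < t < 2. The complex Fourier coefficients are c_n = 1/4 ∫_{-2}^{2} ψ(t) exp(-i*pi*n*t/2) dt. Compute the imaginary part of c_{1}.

Since ψ is real-valued, Im(c_{1}) = -1/4 ∫_{-2}^{2} ψ(t) sin(pi*t/2) dt = -b_{1}/2.
Split the integral at the breakpoints.
Integrating by parts (boundary term plus one more integral), an antiderivative of (3*t + 3) sin(pi*t/2) is -6*t*cos(pi*t/2)/pi + 12*sin(pi*t/2)/pi**2 - 6*cos(pi*t/2)/pi; evaluating from -2 to 0: ∫_{-2}^{0} (3*t + 3) sin(pi*t/2) dt = (-6/pi) - (-6/pi) = 0.
Integrating by parts (boundary term plus one more integral), an antiderivative of (2*t - 4) sin(pi*t/2) is -4*t*cos(pi*t/2)/pi + 8*sin(pi*t/2)/pi**2 + 8*cos(pi*t/2)/pi; evaluating from 0 to 2: ∫_{0}^{2} (2*t - 4) sin(pi*t/2) dt = (0) - (8/pi) = -8/pi.
So ∫_{-2}^{2} ψ(t) sin(pi*t/2) dt = -8/pi.
Hence Im(c_{1}) = (-1/4)·(-8/pi) = 2/pi.

2/pi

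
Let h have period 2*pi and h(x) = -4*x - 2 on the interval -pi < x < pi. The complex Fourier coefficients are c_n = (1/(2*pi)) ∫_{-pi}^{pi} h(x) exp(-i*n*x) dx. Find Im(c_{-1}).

-4

Since h is real-valued, Im(c_{-1}) = -(1/(2*pi)) ∫_{-pi}^{pi} h(x) sin(-x) dx = b_{1}/2.
Integrating by parts (boundary term plus one more integral), an antiderivative of (-4*x - 2) sin(-x) is -4*x*cos(x) + 4*sin(x) - 2*cos(x); evaluating from -pi to pi: ∫_{-pi}^{pi} (-4*x - 2) sin(-x) dx = (2 + 4*pi) - (2 - 4*pi) = 8*pi.
Hence Im(c_{-1}) = (-1/(2*pi))·(8*pi) = -4.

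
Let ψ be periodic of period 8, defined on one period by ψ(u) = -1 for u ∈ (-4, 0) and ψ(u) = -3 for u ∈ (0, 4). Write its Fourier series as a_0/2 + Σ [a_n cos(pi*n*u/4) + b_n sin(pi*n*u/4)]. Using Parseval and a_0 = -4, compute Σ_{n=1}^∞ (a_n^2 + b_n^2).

Parseval: a_0^2/2 + Σ_{n≥1} (a_n^2+b_n^2) = 1/4 ∫_{-4}^{4} ψ(u)^2 du = 10.
Subtract a_0^2/2 = 8: Σ (a_n^2+b_n^2) = 2.

2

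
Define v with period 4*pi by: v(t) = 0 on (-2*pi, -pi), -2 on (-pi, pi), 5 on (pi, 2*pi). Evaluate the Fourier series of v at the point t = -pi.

At t = -pi the one-sided limits are v(-pi^-) = 0 and v(-pi^+) = -2.
By Dirichlet's theorem the series converges to their average, [(0) + (-2)]/2 = -1.

-1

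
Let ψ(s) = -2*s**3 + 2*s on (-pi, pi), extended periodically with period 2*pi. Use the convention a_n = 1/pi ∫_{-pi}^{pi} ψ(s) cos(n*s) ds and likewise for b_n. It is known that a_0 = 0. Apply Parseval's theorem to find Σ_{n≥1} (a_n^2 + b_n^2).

8*pi**2*(-42*pi**2 + 35 + 15*pi**4)/105

Parseval: a_0^2/2 + Σ_{n≥1} (a_n^2+b_n^2) = 1/pi ∫_{-pi}^{pi} ψ(s)^2 ds = 8*pi**2*(-42*pi**2 + 35 + 15*pi**4)/105.
Subtract a_0^2/2 = 0: Σ (a_n^2+b_n^2) = 8*pi**2*(-42*pi**2 + 35 + 15*pi**4)/105.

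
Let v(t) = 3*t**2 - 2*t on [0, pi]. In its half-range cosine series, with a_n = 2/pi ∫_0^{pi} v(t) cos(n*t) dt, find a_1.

-12 + 8/pi

a_1 = 2/pi ∫_0^{pi} (3*t**2 - 2*t) cos(t) dt.
Integrating by parts twice (tabular method), an antiderivative of (3*t**2 - 2*t) cos(t) is 3*t**2*sin(t) - 2*t*sin(t) + 6*t*cos(t) - 6*sin(t) - 2*cos(t); evaluating from 0 to pi: ∫_{0}^{pi} (3*t**2 - 2*t) cos(t) dt = (2 - 6*pi) - (-2) = 4 - 6*pi.
Hence a_1 = (2/pi)·(4 - 6*pi) = -12 + 8/pi.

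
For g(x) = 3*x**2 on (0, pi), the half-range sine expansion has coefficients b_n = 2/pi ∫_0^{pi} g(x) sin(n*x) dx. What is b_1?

-24/pi + 6*pi

b_1 = 2/pi ∫_0^{pi} (3*x**2) sin(x) dx.
Integrating by parts twice (tabular method), an antiderivative of (3*x**2) sin(x) is -3*x**2*cos(x) + 6*x*sin(x) + 6*cos(x); evaluating from 0 to pi: ∫_{0}^{pi} (3*x**2) sin(x) dx = (-6 + 3*pi**2) - (6) = -12 + 3*pi**2.
Hence b_1 = (2/pi)·(-12 + 3*pi**2) = -24/pi + 6*pi.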